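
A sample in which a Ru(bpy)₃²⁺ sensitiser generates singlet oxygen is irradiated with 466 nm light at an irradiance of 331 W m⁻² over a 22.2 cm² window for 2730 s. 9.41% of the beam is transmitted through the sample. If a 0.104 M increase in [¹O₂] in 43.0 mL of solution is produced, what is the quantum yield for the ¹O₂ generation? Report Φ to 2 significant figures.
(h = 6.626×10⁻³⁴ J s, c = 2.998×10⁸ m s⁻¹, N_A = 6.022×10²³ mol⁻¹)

Product: (0.104 M)(0.043 L) = 0.004472 mol.
Photon energy at 466 nm: hc/λ = (6.626×10⁻³⁴)(2.998×10⁸)/(466×10⁻⁹) = 4.263×10⁻¹⁹ J.
Energy delivered: (331 W m⁻²)(22.2×10⁻⁴ m²)(2730 s) = 2006 J.
Photons incident: 2006 / 4.263×10⁻¹⁹ = 4.706×10²¹, i.e. 4.706×10²¹/6.022×10²³ = 0.007815 mol.
Fraction absorbed: 1 − 9.41/100 = 0.9059.
Photons absorbed: 0.9059 × 0.007815 = 0.007080 mol.
Φ = 0.004472 mol / 0.007080 mol photons = 0.63.

Φ = 0.63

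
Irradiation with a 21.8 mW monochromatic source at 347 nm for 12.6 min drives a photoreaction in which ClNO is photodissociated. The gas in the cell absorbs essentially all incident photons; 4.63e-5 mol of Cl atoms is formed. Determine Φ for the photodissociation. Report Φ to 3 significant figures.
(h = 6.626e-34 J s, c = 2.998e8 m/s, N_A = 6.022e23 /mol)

Φ = 0.968

Photon energy at 347 nm: hc/λ = (6.626e-34)(2.998e8)/(347e-9) = 5.725e-19 J.
Energy delivered: (21.8 mW)(756 s) = 16.48 J.
Photons incident: 16.48 / 5.725e-19 = 2.879e19, i.e. 2.879e19/6.022e23 = 4.781e-5 mol.
Φ = 4.63e-5 mol / 4.781e-5 mol photons = 0.968.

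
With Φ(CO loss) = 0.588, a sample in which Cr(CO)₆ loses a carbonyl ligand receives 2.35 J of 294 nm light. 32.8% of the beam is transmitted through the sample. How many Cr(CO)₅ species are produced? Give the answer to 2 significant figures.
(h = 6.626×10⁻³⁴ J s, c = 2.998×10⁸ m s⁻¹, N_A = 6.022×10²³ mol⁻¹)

1.4×10¹⁸ species

Photon energy at 294 nm: hc/λ = (6.626×10⁻³⁴)(2.998×10⁸)/(294×10⁻⁹) = 6.757×10⁻¹⁹ J.
Photons incident: 2.35 / 6.757×10⁻¹⁹ = 3.478×10¹⁸, i.e. 3.478×10¹⁸/6.022×10²³ = 5.775×10⁻⁶ mol.
Fraction absorbed: 1 − 32.8/100 = 0.6720.
Photons absorbed: 0.6720 × 5.775×10⁻⁶ = 3.881×10⁻⁶ mol.
Product: Φ × n_abs = 0.588 × 3.881×10⁻⁶ = 2.282×10⁻⁶ mol.
As a count: 2.282×10⁻⁶ × 6.022×10²³ = 1.4×10¹⁸.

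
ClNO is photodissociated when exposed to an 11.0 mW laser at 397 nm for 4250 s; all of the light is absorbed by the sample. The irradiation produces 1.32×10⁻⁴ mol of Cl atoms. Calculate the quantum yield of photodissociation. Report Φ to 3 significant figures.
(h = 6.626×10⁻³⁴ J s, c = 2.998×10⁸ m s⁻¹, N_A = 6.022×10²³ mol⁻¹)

Φ = 0.851

Photon energy at 397 nm: hc/λ = (6.626×10⁻³⁴)(2.998×10⁸)/(397×10⁻⁹) = 5.004×10⁻¹⁹ J.
Energy delivered: (11.0 mW)(4250 s) = 46.75 J.
Photons incident: 46.75 / 5.004×10⁻¹⁹ = 9.343×10¹⁹, i.e. 9.343×10¹⁹/6.022×10²³ = 1.551×10⁻⁴ mol.
Φ = 1.32×10⁻⁴ mol / 1.551×10⁻⁴ mol photons = 0.851.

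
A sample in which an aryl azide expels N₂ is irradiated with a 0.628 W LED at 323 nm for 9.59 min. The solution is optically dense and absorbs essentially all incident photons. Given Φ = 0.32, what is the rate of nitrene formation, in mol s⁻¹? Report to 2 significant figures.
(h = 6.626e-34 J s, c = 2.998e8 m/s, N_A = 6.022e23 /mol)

5.4e-7 mol s⁻¹

Photon energy at 323 nm: hc/λ = (6.626e-34)(2.998e8)/(323e-9) = 6.150e-19 J.
Energy delivered: (0.628 W)(575.4 s) = 361.4 J.
Photons incident: 361.4 / 6.150e-19 = 5.876e20, i.e. 5.876e20/6.022e23 = 9.758e-4 mol.
Product formed: 0.32 × 9.758e-4 = 3.123e-4 mol.
Rate: 3.123e-4 / 575.4 s = 5.4e-7 mol s⁻¹.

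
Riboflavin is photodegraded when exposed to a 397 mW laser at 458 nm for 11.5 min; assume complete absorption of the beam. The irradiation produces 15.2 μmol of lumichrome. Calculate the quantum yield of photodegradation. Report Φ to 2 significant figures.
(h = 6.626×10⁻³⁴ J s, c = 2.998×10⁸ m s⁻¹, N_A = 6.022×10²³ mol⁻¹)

Product: 15.2 μmol = 1.52×10⁻⁵ mol.
Photon energy at 458 nm: hc/λ = (6.626×10⁻³⁴)(2.998×10⁸)/(458×10⁻⁹) = 4.337×10⁻¹⁹ J.
Energy delivered: (397 mW)(690 s) = 273.9 J.
Photons incident: 273.9 / 4.337×10⁻¹⁹ = 6.315×10²⁰, i.e. 6.315×10²⁰/6.022×10²³ = 0.001049 mol.
Φ = 1.52×10⁻⁵ mol / 0.001049 mol photons = 0.014.

Φ = 0.014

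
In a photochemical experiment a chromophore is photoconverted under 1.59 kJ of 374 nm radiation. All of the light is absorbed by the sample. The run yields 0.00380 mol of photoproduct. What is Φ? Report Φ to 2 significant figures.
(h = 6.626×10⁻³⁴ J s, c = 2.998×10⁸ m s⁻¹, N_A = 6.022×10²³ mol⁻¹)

Φ = 0.76

Photon energy at 374 nm: hc/λ = (6.626×10⁻³⁴)(2.998×10⁸)/(374×10⁻⁹) = 5.311×10⁻¹⁹ J.
Incident energy: 1.59 kJ = 1590 J.
Photons incident: 1590 / 5.311×10⁻¹⁹ = 2.994×10²¹, i.e. 2.994×10²¹/6.022×10²³ = 0.004972 mol.
Φ = 0.00380 mol / 0.004972 mol photons = 0.76.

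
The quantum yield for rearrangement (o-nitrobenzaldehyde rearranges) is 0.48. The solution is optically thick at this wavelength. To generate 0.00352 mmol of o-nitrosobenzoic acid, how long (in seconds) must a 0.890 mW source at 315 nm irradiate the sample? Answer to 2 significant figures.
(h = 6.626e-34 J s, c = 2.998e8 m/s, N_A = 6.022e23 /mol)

Product: 0.00352 mmol = 3.52e-6 mol.
Photons that must be absorbed: 3.52e-6 / 0.48 = 7.333e-6 mol.
Photon energy: hc/λ = 6.306e-19 J; per mole, 3.797e5 J mol⁻¹.
Energy required: 7.333e-6 × 3.797e5 = 2.784 J.
Time: 2.784 J / 0.00089 W = 3100 s.

t ≈ 3100 s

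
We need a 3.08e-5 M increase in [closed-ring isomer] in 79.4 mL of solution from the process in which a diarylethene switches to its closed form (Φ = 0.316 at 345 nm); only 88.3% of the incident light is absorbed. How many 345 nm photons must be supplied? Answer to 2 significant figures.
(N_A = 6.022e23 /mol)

Product: (3.08e-5 M)(0.0794 L) = 2.446e-6 mol.
Photons that must be absorbed: 2.446e-6 / 0.316 = 7.741e-6 mol.
Incident photons needed: 7.741e-6 / 0.883 = 8.767e-6 mol.
Photon count: 8.767e-6 × 6.022e23 = 5.3e18.

5.3e18 photons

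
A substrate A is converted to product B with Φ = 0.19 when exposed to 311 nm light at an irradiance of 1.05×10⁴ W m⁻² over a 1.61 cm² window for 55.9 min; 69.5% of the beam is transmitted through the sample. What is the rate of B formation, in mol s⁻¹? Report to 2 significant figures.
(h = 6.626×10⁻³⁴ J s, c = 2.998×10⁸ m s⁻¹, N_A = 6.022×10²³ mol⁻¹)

Photon energy at 311 nm: hc/λ = (6.626×10⁻³⁴)(2.998×10⁸)/(311×10⁻⁹) = 6.387×10⁻¹⁹ J.
Energy delivered: (1.05×10⁴ W m⁻²)(1.61×10⁻⁴ m²)(3354 s) = 5670 J.
Photons incident: 5670 / 6.387×10⁻¹⁹ = 8.877×10²¹, i.e. 8.877×10²¹/6.022×10²³ = 0.01474 mol.
Fraction absorbed: 1 − 69.5/100 = 0.3050.
Photons absorbed: 0.3050 × 0.01474 = 0.004496 mol.
Product formed: 0.19 × 0.004496 = 8.542×10⁻⁴ mol.
Rate: 8.542×10⁻⁴ / 3354 s = 2.5×10⁻⁷ mol s⁻¹.

2.5×10⁻⁷ mol s⁻¹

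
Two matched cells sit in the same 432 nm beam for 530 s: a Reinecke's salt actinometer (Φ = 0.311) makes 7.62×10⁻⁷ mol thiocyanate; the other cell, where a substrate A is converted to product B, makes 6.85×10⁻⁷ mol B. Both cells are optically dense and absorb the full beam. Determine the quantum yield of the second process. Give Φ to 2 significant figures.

Photons absorbed by the actinometer: 7.62×10⁻⁷ / 0.311 = 2.450×10⁻⁶ mol.
Φ(unknown) = 6.85×10⁻⁷ / 2.450×10⁻⁶ = 0.28.

Φ = 0.28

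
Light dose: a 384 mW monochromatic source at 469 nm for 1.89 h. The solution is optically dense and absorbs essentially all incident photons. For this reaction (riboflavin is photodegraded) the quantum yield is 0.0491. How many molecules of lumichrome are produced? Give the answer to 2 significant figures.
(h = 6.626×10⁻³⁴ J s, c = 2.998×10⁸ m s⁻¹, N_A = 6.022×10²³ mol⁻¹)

Photon energy at 469 nm: hc/λ = (6.626×10⁻³⁴)(2.998×10⁸)/(469×10⁻⁹) = 4.236×10⁻¹⁹ J.
Energy delivered: (384 mW)(6804 s) = 2613 J.
Photons incident: 2613 / 4.236×10⁻¹⁹ = 6.169×10²¹, i.e. 6.169×10²¹/6.022×10²³ = 0.01024 mol.
Product: Φ × n_abs = 0.0491 × 0.01024 = 5.028×10⁻⁴ mol.
As a count: 5.028×10⁻⁴ × 6.022×10²³ = 3.0×10²⁰.

3.0×10²⁰ molecules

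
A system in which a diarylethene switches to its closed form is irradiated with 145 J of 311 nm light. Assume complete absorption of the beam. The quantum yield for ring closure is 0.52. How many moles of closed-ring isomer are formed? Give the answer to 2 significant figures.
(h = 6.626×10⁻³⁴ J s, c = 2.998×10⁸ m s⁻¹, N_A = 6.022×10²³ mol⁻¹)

2.0×10⁻⁴ mol

Photon energy at 311 nm: hc/λ = (6.626×10⁻³⁴)(2.998×10⁸)/(311×10⁻⁹) = 6.387×10⁻¹⁹ J.
Photons incident: 145 / 6.387×10⁻¹⁹ = 2.270×10²⁰, i.e. 2.270×10²⁰/6.022×10²³ = 3.770×10⁻⁴ mol.
Product: Φ × n_abs = 0.52 × 3.770×10⁻⁴ = 1.960×10⁻⁴ mol.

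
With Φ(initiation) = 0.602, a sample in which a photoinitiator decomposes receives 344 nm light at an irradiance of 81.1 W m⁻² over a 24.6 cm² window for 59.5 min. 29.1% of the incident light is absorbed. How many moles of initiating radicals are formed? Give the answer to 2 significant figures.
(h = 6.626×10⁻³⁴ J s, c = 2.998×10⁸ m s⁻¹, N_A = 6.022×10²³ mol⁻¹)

Photon energy at 344 nm: hc/λ = (6.626×10⁻³⁴)(2.998×10⁸)/(344×10⁻⁹) = 5.775×10⁻¹⁹ J.
Energy delivered: (81.1 W m⁻²)(24.6×10⁻⁴ m²)(3570 s) = 712.2 J.
Photons incident: 712.2 / 5.775×10⁻¹⁹ = 1.233×10²¹, i.e. 1.233×10²¹/6.022×10²³ = 0.002047 mol.
Photons absorbed: 0.291 × 0.002047 = 5.957×10⁻⁴ mol.
Product: Φ × n_abs = 0.602 × 5.957×10⁻⁴ = 3.586×10⁻⁴ mol.

3.6×10⁻⁴ mol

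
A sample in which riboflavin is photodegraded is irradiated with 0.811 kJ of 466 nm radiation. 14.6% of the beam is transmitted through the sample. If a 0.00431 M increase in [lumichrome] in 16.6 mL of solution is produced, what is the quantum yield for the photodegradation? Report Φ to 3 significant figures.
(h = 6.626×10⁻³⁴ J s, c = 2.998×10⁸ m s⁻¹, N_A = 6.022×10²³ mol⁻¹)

Φ = 0.0265

Product: (0.00431 M)(0.0166 L) = 7.155×10⁻⁵ mol.
Photon energy at 466 nm: hc/λ = (6.626×10⁻³⁴)(2.998×10⁸)/(466×10⁻⁹) = 4.263×10⁻¹⁹ J.
Incident energy: 0.811 kJ = 811 J.
Photons incident: 811 / 4.263×10⁻¹⁹ = 1.902×10²¹, i.e. 1.902×10²¹/6.022×10²³ = 0.003158 mol.
Fraction absorbed: 1 − 14.6/100 = 0.8540.
Photons absorbed: 0.8540 × 0.003158 = 0.002697 mol.
Φ = 7.155×10⁻⁵ mol / 0.002697 mol photons = 0.0265.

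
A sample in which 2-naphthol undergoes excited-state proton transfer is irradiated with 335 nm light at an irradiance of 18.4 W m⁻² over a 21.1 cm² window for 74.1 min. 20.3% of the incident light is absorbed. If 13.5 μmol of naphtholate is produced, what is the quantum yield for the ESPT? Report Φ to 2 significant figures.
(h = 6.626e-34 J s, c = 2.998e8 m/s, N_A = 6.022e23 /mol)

Product: 13.5 μmol = 1.35e-5 mol.
Photon energy at 335 nm: hc/λ = (6.626e-34)(2.998e8)/(335e-9) = 5.930e-19 J.
Energy delivered: (18.4 W m⁻²)(21.1e-4 m²)(4446 s) = 172.6 J.
Photons incident: 172.6 / 5.930e-19 = 2.911e20, i.e. 2.911e20/6.022e23 = 4.834e-4 mol.
Photons absorbed: 0.203 × 4.834e-4 = 9.813e-5 mol.
Φ = 1.35e-5 mol / 9.813e-5 mol photons = 0.14.

Φ = 0.14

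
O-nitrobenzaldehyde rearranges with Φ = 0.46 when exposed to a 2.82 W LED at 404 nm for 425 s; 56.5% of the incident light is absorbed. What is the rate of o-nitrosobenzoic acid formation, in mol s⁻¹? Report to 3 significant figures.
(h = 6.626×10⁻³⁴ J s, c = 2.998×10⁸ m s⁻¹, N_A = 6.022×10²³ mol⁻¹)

2.48×10⁻⁶ mol s⁻¹

Photon energy at 404 nm: hc/λ = (6.626×10⁻³⁴)(2.998×10⁸)/(404×10⁻⁹) = 4.917×10⁻¹⁹ J.
Energy delivered: (2.82 W)(425 s) = 1199 J.
Photons incident: 1199 / 4.917×10⁻¹⁹ = 2.438×10²¹, i.e. 2.438×10²¹/6.022×10²³ = 0.004048 mol.
Photons absorbed: 0.565 × 0.004048 = 0.002287 mol.
Product formed: 0.46 × 0.002287 = 0.001052 mol.
Rate: 0.001052 / 425 s = 2.48×10⁻⁶ mol s⁻¹.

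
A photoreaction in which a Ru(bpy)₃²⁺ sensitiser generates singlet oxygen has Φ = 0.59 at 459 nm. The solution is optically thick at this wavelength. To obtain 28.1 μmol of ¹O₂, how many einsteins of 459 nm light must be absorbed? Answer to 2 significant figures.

Product: 28.1 μmol = 2.81e-5 mol.
Photons that must be absorbed: 2.81e-5 / 0.59 = 4.763e-5 mol.

4.8e-5 einstein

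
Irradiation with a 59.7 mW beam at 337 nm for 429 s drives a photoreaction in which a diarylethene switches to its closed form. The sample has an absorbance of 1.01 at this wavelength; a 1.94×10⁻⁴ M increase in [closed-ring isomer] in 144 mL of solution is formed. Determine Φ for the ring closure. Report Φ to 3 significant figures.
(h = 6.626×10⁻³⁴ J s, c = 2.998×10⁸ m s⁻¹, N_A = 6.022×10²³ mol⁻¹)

Product: (1.94×10⁻⁴ M)(0.144 L) = 2.794×10⁻⁵ mol.
Photon energy at 337 nm: hc/λ = (6.626×10⁻³⁴)(2.998×10⁸)/(337×10⁻⁹) = 5.895×10⁻¹⁹ J.
Energy delivered: (59.7 mW)(429 s) = 25.61 J.
Photons incident: 25.61 / 5.895×10⁻¹⁹ = 4.344×10¹⁹, i.e. 4.344×10¹⁹/6.022×10²³ = 7.214×10⁻⁵ mol.
Fraction absorbed: 1 − 10^(−1.01) = 0.9023.
Photons absorbed: 0.9023 × 7.214×10⁻⁵ = 6.509×10⁻⁵ mol.
Φ = 2.794×10⁻⁵ mol / 6.509×10⁻⁵ mol photons = 0.429.

Φ = 0.429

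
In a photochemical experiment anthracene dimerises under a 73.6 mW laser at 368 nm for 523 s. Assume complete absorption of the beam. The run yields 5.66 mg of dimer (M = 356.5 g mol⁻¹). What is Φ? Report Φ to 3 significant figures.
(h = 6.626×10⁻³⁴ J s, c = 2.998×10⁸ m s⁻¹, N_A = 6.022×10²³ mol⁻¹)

Φ = 0.134

Product: 5.66 mg / 356.5 g mol⁻¹ = 1.588×10⁻⁵ mol.
Photon energy at 368 nm: hc/λ = (6.626×10⁻³⁴)(2.998×10⁸)/(368×10⁻⁹) = 5.398×10⁻¹⁹ J.
Energy delivered: (73.6 mW)(523 s) = 38.49 J.
Photons incident: 38.49 / 5.398×10⁻¹⁹ = 7.130×10¹⁹, i.e. 7.130×10¹⁹/6.022×10²³ = 1.184×10⁻⁴ mol.
Φ = 1.588×10⁻⁵ mol / 1.184×10⁻⁴ mol photons = 0.134.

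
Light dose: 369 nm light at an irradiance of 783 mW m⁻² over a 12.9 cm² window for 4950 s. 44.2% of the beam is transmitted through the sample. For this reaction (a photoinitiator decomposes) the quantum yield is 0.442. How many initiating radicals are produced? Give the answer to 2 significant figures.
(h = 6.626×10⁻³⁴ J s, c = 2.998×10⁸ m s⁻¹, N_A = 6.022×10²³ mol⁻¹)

Photon energy at 369 nm: hc/λ = (6.626×10⁻³⁴)(2.998×10⁸)/(369×10⁻⁹) = 5.383×10⁻¹⁹ J.
Energy delivered: (783 mW m⁻²)(12.9×10⁻⁴ m²)(4950 s) = 5.000 J.
Photons incident: 5.000 / 5.383×10⁻¹⁹ = 9.289×10¹⁸, i.e. 9.289×10¹⁸/6.022×10²³ = 1.543×10⁻⁵ mol.
Fraction absorbed: 1 − 44.2/100 = 0.5580.
Photons absorbed: 0.5580 × 1.543×10⁻⁵ = 8.610×10⁻⁶ mol.
Product: Φ × n_abs = 0.442 × 8.610×10⁻⁶ = 3.806×10⁻⁶ mol.
As a count: 3.806×10⁻⁶ × 6.022×10²³ = 2.3×10¹⁸.

2.3×10¹⁸ initiating radicals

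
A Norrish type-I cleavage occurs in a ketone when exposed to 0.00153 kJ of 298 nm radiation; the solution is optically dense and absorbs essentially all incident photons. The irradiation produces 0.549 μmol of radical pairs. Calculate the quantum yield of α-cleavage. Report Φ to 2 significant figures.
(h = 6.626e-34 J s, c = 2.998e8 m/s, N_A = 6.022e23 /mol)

Φ = 0.14

Product: 0.549 μmol = 5.49e-7 mol.
Photon energy at 298 nm: hc/λ = (6.626e-34)(2.998e8)/(298e-9) = 6.666e-19 J.
Incident energy: 0.00153 kJ = 1.53 J.
Photons incident: 1.53 / 6.666e-19 = 2.295e18, i.e. 2.295e18/6.022e23 = 3.811e-6 mol.
Φ = 5.49e-7 mol / 3.811e-6 mol photons = 0.14.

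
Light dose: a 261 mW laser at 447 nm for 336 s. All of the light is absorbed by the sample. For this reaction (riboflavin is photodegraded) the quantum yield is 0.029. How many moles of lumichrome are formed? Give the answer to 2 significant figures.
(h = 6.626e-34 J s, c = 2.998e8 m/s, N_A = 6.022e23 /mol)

9.5e-6 mol

Photon energy at 447 nm: hc/λ = (6.626e-34)(2.998e8)/(447e-9) = 4.444e-19 J.
Energy delivered: (261 mW)(336 s) = 87.70 J.
Photons incident: 87.70 / 4.444e-19 = 1.973e20, i.e. 1.973e20/6.022e23 = 3.276e-4 mol.
Product: Φ × n_abs = 0.029 × 3.276e-4 = 9.500e-6 mol.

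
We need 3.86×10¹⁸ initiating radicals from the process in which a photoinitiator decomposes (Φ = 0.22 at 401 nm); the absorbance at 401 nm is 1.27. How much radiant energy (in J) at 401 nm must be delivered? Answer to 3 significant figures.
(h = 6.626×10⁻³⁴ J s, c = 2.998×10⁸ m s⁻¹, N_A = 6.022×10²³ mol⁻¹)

9.18 J

Product: 3.86×10¹⁸ / 6.022×10²³ = 6.410×10⁻⁶ mol.
Photons that must be absorbed: 6.410×10⁻⁶ / 0.22 = 2.914×10⁻⁵ mol.
Fraction absorbed: 1 − 10^(−1.27) = 0.9463.
Incident photons needed: 2.914×10⁻⁵ / 0.9463 = 3.079×10⁻⁵ mol.
Photon energy: hc/λ = 4.954×10⁻¹⁹ J; per mole, 2.983×10⁵ J mol⁻¹.
Energy required: 3.079×10⁻⁵ × 2.983×10⁵ = 9.18 J.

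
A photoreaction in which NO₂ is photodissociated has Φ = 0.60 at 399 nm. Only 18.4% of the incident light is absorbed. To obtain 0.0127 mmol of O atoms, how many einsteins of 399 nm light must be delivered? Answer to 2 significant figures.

1.2×10⁻⁴ einstein

Product: 0.0127 mmol = 1.27×10⁻⁵ mol.
Photons that must be absorbed: 1.27×10⁻⁵ / 0.60 = 2.117×10⁻⁵ mol.
Incident photons needed: 2.117×10⁻⁵ / 0.184 = 1.151×10⁻⁴ mol.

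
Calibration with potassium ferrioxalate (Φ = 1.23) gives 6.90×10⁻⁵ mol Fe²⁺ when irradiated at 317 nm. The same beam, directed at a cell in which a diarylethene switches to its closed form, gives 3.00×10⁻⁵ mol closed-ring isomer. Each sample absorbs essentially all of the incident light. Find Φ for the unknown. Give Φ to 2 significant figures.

Φ = 0.53

Photons absorbed by the actinometer: 6.90×10⁻⁵ / 1.23 = 5.610×10⁻⁵ mol.
Φ(unknown) = 3.00×10⁻⁵ / 5.610×10⁻⁵ = 0.53.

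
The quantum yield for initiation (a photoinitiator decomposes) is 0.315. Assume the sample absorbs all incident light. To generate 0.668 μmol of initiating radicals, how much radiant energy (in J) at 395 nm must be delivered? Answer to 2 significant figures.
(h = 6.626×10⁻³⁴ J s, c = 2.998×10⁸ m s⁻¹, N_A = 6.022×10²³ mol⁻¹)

0.64 J

Product: 0.668 μmol = 6.68×10⁻⁷ mol.
Photons that must be absorbed: 6.68×10⁻⁷ / 0.315 = 2.121×10⁻⁶ mol.
Photon energy: hc/λ = 5.029×10⁻¹⁹ J; per mole, 3.028×10⁵ J mol⁻¹.
Energy required: 2.121×10⁻⁶ × 3.028×10⁵ = 0.64 J.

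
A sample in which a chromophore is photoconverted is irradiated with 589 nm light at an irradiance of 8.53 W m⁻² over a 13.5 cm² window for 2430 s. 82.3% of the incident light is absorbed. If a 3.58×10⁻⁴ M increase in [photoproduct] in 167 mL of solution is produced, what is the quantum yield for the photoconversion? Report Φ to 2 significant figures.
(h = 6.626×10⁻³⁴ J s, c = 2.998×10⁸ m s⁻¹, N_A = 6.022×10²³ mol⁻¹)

Φ = 0.53

Product: (3.58×10⁻⁴ M)(0.167 L) = 5.979×10⁻⁵ mol.
Photon energy at 589 nm: hc/λ = (6.626×10⁻³⁴)(2.998×10⁸)/(589×10⁻⁹) = 3.373×10⁻¹⁹ J.
Energy delivered: (8.53 W m⁻²)(13.5×10⁻⁴ m²)(2430 s) = 27.98 J.
Photons incident: 27.98 / 3.373×10⁻¹⁹ = 8.295×10¹⁹, i.e. 8.295×10¹⁹/6.022×10²³ = 1.377×10⁻⁴ mol.
Photons absorbed: 0.823 × 1.377×10⁻⁴ = 1.133×10⁻⁴ mol.
Φ = 5.979×10⁻⁵ mol / 1.133×10⁻⁴ mol photons = 0.53.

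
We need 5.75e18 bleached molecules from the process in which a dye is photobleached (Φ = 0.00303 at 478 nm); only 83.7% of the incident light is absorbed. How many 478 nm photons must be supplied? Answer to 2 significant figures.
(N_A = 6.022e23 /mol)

Product: 5.75e18 / 6.022e23 = 9.548e-6 mol.
Photons that must be absorbed: 9.548e-6 / 0.00303 = 0.003151 mol.
Incident photons needed: 0.003151 / 0.837 = 0.003765 mol.
Photon count: 0.003765 × 6.022e23 = 2.3e21.

2.3e21 photons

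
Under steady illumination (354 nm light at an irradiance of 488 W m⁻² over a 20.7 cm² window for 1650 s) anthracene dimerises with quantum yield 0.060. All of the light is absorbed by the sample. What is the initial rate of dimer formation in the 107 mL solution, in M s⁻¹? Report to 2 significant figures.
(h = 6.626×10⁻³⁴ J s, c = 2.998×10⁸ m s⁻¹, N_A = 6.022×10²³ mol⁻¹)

Photon energy at 354 nm: hc/λ = (6.626×10⁻³⁴)(2.998×10⁸)/(354×10⁻⁹) = 5.612×10⁻¹⁹ J.
Energy delivered: (488 W m⁻²)(20.7×10⁻⁴ m²)(1650 s) = 1667 J.
Photons incident: 1667 / 5.612×10⁻¹⁹ = 2.970×10²¹, i.e. 2.970×10²¹/6.022×10²³ = 0.004932 mol.
Product formed: 0.060 × 0.004932 = 2.959×10⁻⁴ mol.
Rate: 2.959×10⁻⁴ mol / (1650 s × 0.107 L) = 1.7×10⁻⁶ M s⁻¹.

1.7×10⁻⁶ M s⁻¹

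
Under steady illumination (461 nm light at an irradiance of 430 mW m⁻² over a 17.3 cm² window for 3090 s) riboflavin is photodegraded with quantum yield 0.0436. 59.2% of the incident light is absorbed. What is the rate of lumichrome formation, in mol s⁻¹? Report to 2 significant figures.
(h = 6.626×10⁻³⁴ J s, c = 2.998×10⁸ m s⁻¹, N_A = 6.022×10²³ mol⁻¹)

Photon energy at 461 nm: hc/λ = (6.626×10⁻³⁴)(2.998×10⁸)/(461×10⁻⁹) = 4.309×10⁻¹⁹ J.
Energy delivered: (430 mW m⁻²)(17.3×10⁻⁴ m²)(3090 s) = 2.299 J.
Photons incident: 2.299 / 4.309×10⁻¹⁹ = 5.335×10¹⁸, i.e. 5.335×10¹⁸/6.022×10²³ = 8.859×10⁻⁶ mol.
Photons absorbed: 0.592 × 8.859×10⁻⁶ = 5.245×10⁻⁶ mol.
Product formed: 0.0436 × 5.245×10⁻⁶ = 2.287×10⁻⁷ mol.
Rate: 2.287×10⁻⁷ / 3090 s = 7.4×10⁻¹¹ mol s⁻¹.

7.4×10⁻¹¹ mol s⁻¹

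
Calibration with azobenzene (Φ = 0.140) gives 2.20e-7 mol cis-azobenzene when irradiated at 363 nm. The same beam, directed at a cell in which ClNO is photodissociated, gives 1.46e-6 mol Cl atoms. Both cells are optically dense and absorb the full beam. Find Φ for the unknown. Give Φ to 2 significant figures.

Φ = 0.93

Photons absorbed by the actinometer: 2.20e-7 / 0.140 = 1.571e-6 mol.
Φ(unknown) = 1.46e-6 / 1.571e-6 = 0.93.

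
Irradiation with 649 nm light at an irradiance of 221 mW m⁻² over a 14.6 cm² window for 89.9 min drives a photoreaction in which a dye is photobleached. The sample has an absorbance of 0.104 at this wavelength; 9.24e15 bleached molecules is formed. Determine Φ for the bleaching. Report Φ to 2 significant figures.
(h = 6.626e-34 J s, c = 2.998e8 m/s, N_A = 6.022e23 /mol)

Φ = 0.0076

Product: 9.24e15 / 6.022e23 = 1.534e-8 mol.
Photon energy at 649 nm: hc/λ = (6.626e-34)(2.998e8)/(649e-9) = 3.061e-19 J.
Energy delivered: (221 mW m⁻²)(14.6e-4 m²)(5394 s) = 1.740 J.
Photons incident: 1.740 / 3.061e-19 = 5.684e18, i.e. 5.684e18/6.022e23 = 9.439e-6 mol.
Fraction absorbed: 1 − 10^(−0.104) = 0.2130.
Photons absorbed: 0.2130 × 9.439e-6 = 2.011e-6 mol.
Φ = 1.534e-8 mol / 2.011e-6 mol photons = 0.0076.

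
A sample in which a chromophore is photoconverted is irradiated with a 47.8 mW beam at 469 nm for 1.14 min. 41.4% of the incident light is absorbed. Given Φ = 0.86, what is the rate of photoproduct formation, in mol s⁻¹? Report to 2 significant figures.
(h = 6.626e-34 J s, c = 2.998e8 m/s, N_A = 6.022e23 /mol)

Photon energy at 469 nm: hc/λ = (6.626e-34)(2.998e8)/(469e-9) = 4.236e-19 J.
Energy delivered: (47.8 mW)(68.4 s) = 3.270 J.
Photons incident: 3.270 / 4.236e-19 = 7.720e18, i.e. 7.720e18/6.022e23 = 1.282e-5 mol.
Photons absorbed: 0.414 × 1.282e-5 = 5.307e-6 mol.
Product formed: 0.86 × 5.307e-6 = 4.564e-6 mol.
Rate: 4.564e-6 / 68.4 s = 6.7e-8 mol s⁻¹.

6.7e-8 mol s⁻¹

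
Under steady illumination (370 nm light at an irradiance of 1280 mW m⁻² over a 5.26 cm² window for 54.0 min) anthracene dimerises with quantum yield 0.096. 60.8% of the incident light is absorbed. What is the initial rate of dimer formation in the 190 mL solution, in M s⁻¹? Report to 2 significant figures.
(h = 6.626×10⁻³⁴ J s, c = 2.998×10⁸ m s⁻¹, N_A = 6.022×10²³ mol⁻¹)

6.4×10⁻¹⁰ M s⁻¹

Photon energy at 370 nm: hc/λ = (6.626×10⁻³⁴)(2.998×10⁸)/(370×10⁻⁹) = 5.369×10⁻¹⁹ J.
Energy delivered: (1280 mW m⁻²)(5.26×10⁻⁴ m²)(3240 s) = 2.181 J.
Photons incident: 2.181 / 5.369×10⁻¹⁹ = 4.062×10¹⁸, i.e. 4.062×10¹⁸/6.022×10²³ = 6.745×10⁻⁶ mol.
Photons absorbed: 0.608 × 6.745×10⁻⁶ = 4.101×10⁻⁶ mol.
Product formed: 0.096 × 4.101×10⁻⁶ = 3.937×10⁻⁷ mol.
Rate: 3.937×10⁻⁷ mol / (3240 s × 0.19 L) = 6.4×10⁻¹⁰ M s⁻¹.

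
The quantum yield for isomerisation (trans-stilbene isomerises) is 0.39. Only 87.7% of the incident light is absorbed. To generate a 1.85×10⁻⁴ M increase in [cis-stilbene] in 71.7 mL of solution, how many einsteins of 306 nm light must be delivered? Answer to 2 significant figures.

3.9×10⁻⁵ einstein

Product: (1.85×10⁻⁴ M)(0.0717 L) = 1.326×10⁻⁵ mol.
Photons that must be absorbed: 1.326×10⁻⁵ / 0.39 = 3.400×10⁻⁵ mol.
Incident photons needed: 3.400×10⁻⁵ / 0.877 = 3.877×10⁻⁵ mol.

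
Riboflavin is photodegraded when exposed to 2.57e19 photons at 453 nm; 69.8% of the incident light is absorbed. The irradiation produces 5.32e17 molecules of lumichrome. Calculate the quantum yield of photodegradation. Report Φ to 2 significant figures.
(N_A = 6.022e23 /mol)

Product: 5.32e17 / 6.022e23 = 8.834e-7 mol.
Moles of photons: 2.57e19 / 6.022e23 = 4.268e-5 mol.
Photons absorbed: 0.698 × 4.268e-5 = 2.979e-5 mol.
Φ = 8.834e-7 mol / 2.979e-5 mol photons = 0.030.

Φ = 0.030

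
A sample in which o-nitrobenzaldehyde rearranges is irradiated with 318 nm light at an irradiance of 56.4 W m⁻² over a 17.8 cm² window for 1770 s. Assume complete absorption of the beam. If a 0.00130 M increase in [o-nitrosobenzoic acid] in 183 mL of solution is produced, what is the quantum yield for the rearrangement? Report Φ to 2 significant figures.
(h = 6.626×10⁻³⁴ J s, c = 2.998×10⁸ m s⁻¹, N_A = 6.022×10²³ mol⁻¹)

Φ = 0.50

Product: (0.00130 M)(0.183 L) = 2.379×10⁻⁴ mol.
Photon energy at 318 nm: hc/λ = (6.626×10⁻³⁴)(2.998×10⁸)/(318×10⁻⁹) = 6.247×10⁻¹⁹ J.
Energy delivered: (56.4 W m⁻²)(17.8×10⁻⁴ m²)(1770 s) = 177.7 J.
Photons incident: 177.7 / 6.247×10⁻¹⁹ = 2.845×10²⁰, i.e. 2.845×10²⁰/6.022×10²³ = 4.724×10⁻⁴ mol.
Φ = 2.379×10⁻⁴ mol / 4.724×10⁻⁴ mol photons = 0.50.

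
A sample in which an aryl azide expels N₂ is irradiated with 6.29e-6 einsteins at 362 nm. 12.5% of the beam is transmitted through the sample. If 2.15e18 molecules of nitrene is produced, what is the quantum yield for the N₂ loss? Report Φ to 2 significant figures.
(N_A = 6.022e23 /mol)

Φ = 0.65

Product: 2.15e18 / 6.022e23 = 3.570e-6 mol.
Fraction absorbed: 1 − 12.5/100 = 0.8750.
Photons absorbed: 0.8750 × 6.29e-6 = 5.504e-6 mol.
Φ = 3.570e-6 mol / 5.504e-6 mol photons = 0.65.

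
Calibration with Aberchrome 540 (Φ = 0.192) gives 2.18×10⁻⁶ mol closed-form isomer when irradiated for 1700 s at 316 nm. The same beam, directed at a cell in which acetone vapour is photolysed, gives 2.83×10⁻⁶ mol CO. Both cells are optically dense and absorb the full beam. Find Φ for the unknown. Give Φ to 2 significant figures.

Φ = 0.25

Photons absorbed by the actinometer: 2.18×10⁻⁶ / 0.192 = 1.135×10⁻⁵ mol.
Φ(unknown) = 2.83×10⁻⁶ / 1.135×10⁻⁵ = 0.25.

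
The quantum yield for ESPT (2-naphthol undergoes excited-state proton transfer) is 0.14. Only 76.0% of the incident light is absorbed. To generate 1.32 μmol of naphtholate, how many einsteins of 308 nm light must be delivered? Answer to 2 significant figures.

Product: 1.32 μmol = 1.32×10⁻⁶ mol.
Photons that must be absorbed: 1.32×10⁻⁶ / 0.14 = 9.429×10⁻⁶ mol.
Incident photons needed: 9.429×10⁻⁶ / 0.760 = 1.241×10⁻⁵ mol.

1.2×10⁻⁵ einstein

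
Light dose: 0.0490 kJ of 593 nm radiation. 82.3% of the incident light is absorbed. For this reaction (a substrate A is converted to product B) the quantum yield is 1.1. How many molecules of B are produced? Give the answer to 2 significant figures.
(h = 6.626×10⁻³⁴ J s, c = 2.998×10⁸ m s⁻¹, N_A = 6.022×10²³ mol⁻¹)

Photon energy at 593 nm: hc/λ = (6.626×10⁻³⁴)(2.998×10⁸)/(593×10⁻⁹) = 3.350×10⁻¹⁹ J.
Incident energy: 0.0490 kJ = 49.0 J.
Photons incident: 49.0 / 3.350×10⁻¹⁹ = 1.463×10²⁰, i.e. 1.463×10²⁰/6.022×10²³ = 2.429×10⁻⁴ mol.
Photons absorbed: 0.823 × 2.429×10⁻⁴ = 1.999×10⁻⁴ mol.
Product: Φ × n_abs = 1.1 × 1.999×10⁻⁴ = 2.199×10⁻⁴ mol.
As a count: 2.199×10⁻⁴ × 6.022×10²³ = 1.3×10²⁰.

1.3×10²⁰ molecules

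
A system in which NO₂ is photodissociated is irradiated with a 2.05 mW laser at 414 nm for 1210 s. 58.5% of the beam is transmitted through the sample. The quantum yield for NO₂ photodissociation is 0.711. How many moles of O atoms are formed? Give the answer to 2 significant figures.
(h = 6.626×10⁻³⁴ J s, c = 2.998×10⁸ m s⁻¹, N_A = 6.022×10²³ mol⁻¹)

2.5×10⁻⁶ mol

Photon energy at 414 nm: hc/λ = (6.626×10⁻³⁴)(2.998×10⁸)/(414×10⁻⁹) = 4.798×10⁻¹⁹ J.
Energy delivered: (2.05 mW)(1210 s) = 2.480 J.
Photons incident: 2.480 / 4.798×10⁻¹⁹ = 5.169×10¹⁸, i.e. 5.169×10¹⁸/6.022×10²³ = 8.584×10⁻⁶ mol.
Fraction absorbed: 1 − 58.5/100 = 0.4150.
Photons absorbed: 0.4150 × 8.584×10⁻⁶ = 3.562×10⁻⁶ mol.
Product: Φ × n_abs = 0.711 × 3.562×10⁻⁶ = 2.533×10⁻⁶ mol.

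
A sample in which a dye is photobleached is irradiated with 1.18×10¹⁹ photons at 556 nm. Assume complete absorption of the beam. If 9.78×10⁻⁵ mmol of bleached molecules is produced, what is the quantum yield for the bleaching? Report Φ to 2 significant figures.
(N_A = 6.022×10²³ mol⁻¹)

Φ = 0.0050

Product: 9.78×10⁻⁵ mmol = 9.78×10⁻⁸ mol.
Moles of photons: 1.18×10¹⁹ / 6.022×10²³ = 1.959×10⁻⁵ mol.
Φ = 9.78×10⁻⁸ mol / 1.959×10⁻⁵ mol photons = 0.0050.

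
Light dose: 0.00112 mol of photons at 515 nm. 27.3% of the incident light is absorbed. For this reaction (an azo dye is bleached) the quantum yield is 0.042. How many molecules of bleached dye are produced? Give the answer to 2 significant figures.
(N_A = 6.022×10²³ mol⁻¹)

Photons absorbed: 0.273 × 0.00112 = 3.058×10⁻⁴ mol.
Product: Φ × n_abs = 0.042 × 3.058×10⁻⁴ = 1.284×10⁻⁵ mol.
As a count: 1.284×10⁻⁵ × 6.022×10²³ = 7.7×10¹⁸.

7.7×10¹⁸ molecules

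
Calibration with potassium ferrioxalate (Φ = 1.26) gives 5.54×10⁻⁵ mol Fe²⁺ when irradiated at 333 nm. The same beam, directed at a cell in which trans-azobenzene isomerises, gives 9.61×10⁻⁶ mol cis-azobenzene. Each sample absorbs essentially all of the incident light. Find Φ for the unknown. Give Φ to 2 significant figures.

Φ = 0.22

Photons absorbed by the actinometer: 5.54×10⁻⁵ / 1.26 = 4.397×10⁻⁵ mol.
Φ(unknown) = 9.61×10⁻⁶ / 4.397×10⁻⁵ = 0.22.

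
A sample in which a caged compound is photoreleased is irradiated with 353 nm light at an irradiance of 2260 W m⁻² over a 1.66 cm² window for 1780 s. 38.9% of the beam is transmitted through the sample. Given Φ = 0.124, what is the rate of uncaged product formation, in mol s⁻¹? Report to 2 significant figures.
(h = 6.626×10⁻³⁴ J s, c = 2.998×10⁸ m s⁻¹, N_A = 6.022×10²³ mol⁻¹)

Photon energy at 353 nm: hc/λ = (6.626×10⁻³⁴)(2.998×10⁸)/(353×10⁻⁹) = 5.627×10⁻¹⁹ J.
Energy delivered: (2260 W m⁻²)(1.66×10⁻⁴ m²)(1780 s) = 667.8 J.
Photons incident: 667.8 / 5.627×10⁻¹⁹ = 1.187×10²¹, i.e. 1.187×10²¹/6.022×10²³ = 0.001971 mol.
Fraction absorbed: 1 − 38.9/100 = 0.6110.
Photons absorbed: 0.6110 × 0.001971 = 0.001204 mol.
Product formed: 0.124 × 0.001204 = 1.493×10⁻⁴ mol.
Rate: 1.493×10⁻⁴ / 1780 s = 8.4×10⁻⁸ mol s⁻¹.

8.4×10⁻⁸ mol s⁻¹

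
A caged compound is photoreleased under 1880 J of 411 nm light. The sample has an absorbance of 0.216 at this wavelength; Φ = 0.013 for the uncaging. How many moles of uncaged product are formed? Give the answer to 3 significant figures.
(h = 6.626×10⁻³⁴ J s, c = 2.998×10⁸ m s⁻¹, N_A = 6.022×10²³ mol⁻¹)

3.29×10⁻⁵ mol

Photon energy at 411 nm: hc/λ = (6.626×10⁻³⁴)(2.998×10⁸)/(411×10⁻⁹) = 4.833×10⁻¹⁹ J.
Photons incident: 1880 / 4.833×10⁻¹⁹ = 3.890×10²¹, i.e. 3.890×10²¹/6.022×10²³ = 0.006460 mol.
Fraction absorbed: 1 − 10^(−0.216) = 0.3919.
Photons absorbed: 0.3919 × 0.006460 = 0.002532 mol.
Product: Φ × n_abs = 0.013 × 0.002532 = 3.292×10⁻⁵ mol.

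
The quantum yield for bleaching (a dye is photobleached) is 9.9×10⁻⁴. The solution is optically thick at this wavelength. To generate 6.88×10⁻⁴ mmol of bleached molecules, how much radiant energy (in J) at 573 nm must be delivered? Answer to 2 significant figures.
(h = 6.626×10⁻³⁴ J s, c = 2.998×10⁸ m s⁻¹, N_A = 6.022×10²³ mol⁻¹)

150 J

Product: 6.88×10⁻⁴ mmol = 6.88×10⁻⁷ mol.
Photons that must be absorbed: 6.88×10⁻⁷ / 9.9×10⁻⁴ = 6.949×10⁻⁴ mol.
Photon energy: hc/λ = 3.467×10⁻¹⁹ J; per mole, 2.088×10⁵ J mol⁻¹.
Energy required: 6.949×10⁻⁴ × 2.088×10⁵ = 150 J.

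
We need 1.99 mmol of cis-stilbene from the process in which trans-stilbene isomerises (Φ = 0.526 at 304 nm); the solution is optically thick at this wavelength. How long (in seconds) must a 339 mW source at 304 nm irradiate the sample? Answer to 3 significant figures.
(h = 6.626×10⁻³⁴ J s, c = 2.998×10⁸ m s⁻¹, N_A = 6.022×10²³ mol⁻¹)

t ≈ 4390 s

Product: 1.99 mmol = 0.00199 mol.
Photons that must be absorbed: 0.00199 / 0.526 = 0.003783 mol.
Photon energy: hc/λ = 6.534×10⁻¹⁹ J; per mole, 3.935×10⁵ J mol⁻¹.
Energy required: 0.003783 × 3.935×10⁵ = 1489 J.
Time: 1489 J / 0.339 W = 4390 s.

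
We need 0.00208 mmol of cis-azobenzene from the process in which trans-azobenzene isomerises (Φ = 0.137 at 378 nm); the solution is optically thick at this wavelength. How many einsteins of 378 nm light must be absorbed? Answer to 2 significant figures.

Product: 0.00208 mmol = 2.08e-6 mol.
Photons that must be absorbed: 2.08e-6 / 0.137 = 1.518e-5 mol.

1.5e-5 einstein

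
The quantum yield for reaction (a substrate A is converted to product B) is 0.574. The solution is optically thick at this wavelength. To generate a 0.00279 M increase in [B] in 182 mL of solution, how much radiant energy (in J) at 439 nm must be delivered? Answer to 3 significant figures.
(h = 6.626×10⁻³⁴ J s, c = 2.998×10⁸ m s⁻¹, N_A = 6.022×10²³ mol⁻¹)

241 J

Product: (0.00279 M)(0.182 L) = 5.078×10⁻⁴ mol.
Photons that must be absorbed: 5.078×10⁻⁴ / 0.574 = 8.847×10⁻⁴ mol.
Photon energy: hc/λ = 4.525×10⁻¹⁹ J; per mole, 2.725×10⁵ J mol⁻¹.
Energy required: 8.847×10⁻⁴ × 2.725×10⁵ = 241 J.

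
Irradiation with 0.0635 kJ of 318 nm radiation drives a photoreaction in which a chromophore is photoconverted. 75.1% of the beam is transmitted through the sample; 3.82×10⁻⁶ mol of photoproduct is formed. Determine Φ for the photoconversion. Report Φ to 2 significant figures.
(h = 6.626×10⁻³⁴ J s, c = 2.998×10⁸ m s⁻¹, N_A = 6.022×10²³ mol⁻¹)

Photon energy at 318 nm: hc/λ = (6.626×10⁻³⁴)(2.998×10⁸)/(318×10⁻⁹) = 6.247×10⁻¹⁹ J.
Incident energy: 0.0635 kJ = 63.5 J.
Photons incident: 63.5 / 6.247×10⁻¹⁹ = 1.016×10²⁰, i.e. 1.016×10²⁰/6.022×10²³ = 1.687×10⁻⁴ mol.
Fraction absorbed: 1 − 75.1/100 = 0.2490.
Photons absorbed: 0.2490 × 1.687×10⁻⁴ = 4.201×10⁻⁵ mol.
Φ = 3.82×10⁻⁶ mol / 4.201×10⁻⁵ mol photons = 0.091.

Φ = 0.091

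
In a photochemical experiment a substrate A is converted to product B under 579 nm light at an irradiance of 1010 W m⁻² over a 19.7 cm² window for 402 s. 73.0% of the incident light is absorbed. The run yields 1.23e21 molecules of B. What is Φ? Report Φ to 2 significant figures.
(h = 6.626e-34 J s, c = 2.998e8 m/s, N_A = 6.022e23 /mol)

Product: 1.23e21 / 6.022e23 = 0.002043 mol.
Photon energy at 579 nm: hc/λ = (6.626e-34)(2.998e8)/(579e-9) = 3.431e-19 J.
Energy delivered: (1010 W m⁻²)(19.7e-4 m²)(402 s) = 799.9 J.
Photons incident: 799.9 / 3.431e-19 = 2.331e21, i.e. 2.331e21/6.022e23 = 0.003871 mol.
Photons absorbed: 0.730 × 0.003871 = 0.002826 mol.
Φ = 0.002043 mol / 0.002826 mol photons = 0.72.

Φ = 0.72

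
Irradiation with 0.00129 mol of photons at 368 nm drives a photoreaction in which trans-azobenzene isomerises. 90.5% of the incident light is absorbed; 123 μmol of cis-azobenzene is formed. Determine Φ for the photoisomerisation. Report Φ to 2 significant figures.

Φ = 0.11

Product: 123 μmol = 1.23×10⁻⁴ mol.
Photons absorbed: 0.905 × 0.00129 = 0.001167 mol.
Φ = 1.23×10⁻⁴ mol / 0.001167 mol photons = 0.11.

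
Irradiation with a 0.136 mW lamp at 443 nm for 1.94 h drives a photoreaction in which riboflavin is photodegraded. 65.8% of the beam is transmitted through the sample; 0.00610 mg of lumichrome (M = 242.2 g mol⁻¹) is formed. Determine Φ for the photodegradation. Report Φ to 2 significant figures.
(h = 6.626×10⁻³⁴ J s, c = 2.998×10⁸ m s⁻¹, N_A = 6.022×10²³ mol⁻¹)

Product: 0.00610 mg / 242.2 g mol⁻¹ = 2.519×10⁻⁸ mol.
Photon energy at 443 nm: hc/λ = (6.626×10⁻³⁴)(2.998×10⁸)/(443×10⁻⁹) = 4.484×10⁻¹⁹ J.
Energy delivered: (0.136 mW)(6984 s) = 0.9498 J.
Photons incident: 0.9498 / 4.484×10⁻¹⁹ = 2.118×10¹⁸, i.e. 2.118×10¹⁸/6.022×10²³ = 3.517×10⁻⁶ mol.
Fraction absorbed: 1 − 65.8/100 = 0.3420.
Photons absorbed: 0.3420 × 3.517×10⁻⁶ = 1.203×10⁻⁶ mol.
Φ = 2.519×10⁻⁸ mol / 1.203×10⁻⁶ mol photons = 0.021.

Φ = 0.021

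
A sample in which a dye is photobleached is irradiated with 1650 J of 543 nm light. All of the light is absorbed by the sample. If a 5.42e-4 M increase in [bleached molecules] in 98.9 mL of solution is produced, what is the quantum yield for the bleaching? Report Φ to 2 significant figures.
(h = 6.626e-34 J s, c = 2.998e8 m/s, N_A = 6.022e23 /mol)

Product: (5.42e-4 M)(0.0989 L) = 5.360e-5 mol.
Photon energy at 543 nm: hc/λ = (6.626e-34)(2.998e8)/(543e-9) = 3.658e-19 J.
Photons incident: 1650 / 3.658e-19 = 4.511e21, i.e. 4.511e21/6.022e23 = 0.007491 mol.
Φ = 5.360e-5 mol / 0.007491 mol photons = 0.0072.

Φ = 0.0072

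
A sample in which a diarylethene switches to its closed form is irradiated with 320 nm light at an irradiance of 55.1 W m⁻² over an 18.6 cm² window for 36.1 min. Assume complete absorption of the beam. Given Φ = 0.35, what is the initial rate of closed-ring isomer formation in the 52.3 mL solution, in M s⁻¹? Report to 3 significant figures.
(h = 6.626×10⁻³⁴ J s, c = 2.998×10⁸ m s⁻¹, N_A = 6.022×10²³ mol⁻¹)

Photon energy at 320 nm: hc/λ = (6.626×10⁻³⁴)(2.998×10⁸)/(320×10⁻⁹) = 6.208×10⁻¹⁹ J.
Energy delivered: (55.1 W m⁻²)(18.6×10⁻⁴ m²)(2166 s) = 222.0 J.
Photons incident: 222.0 / 6.208×10⁻¹⁹ = 3.576×10²⁰, i.e. 3.576×10²⁰/6.022×10²³ = 5.938×10⁻⁴ mol.
Product formed: 0.35 × 5.938×10⁻⁴ = 2.078×10⁻⁴ mol.
Rate: 2.078×10⁻⁴ mol / (2166 s × 0.0523 L) = 1.83×10⁻⁶ M s⁻¹.

1.83×10⁻⁶ M s⁻¹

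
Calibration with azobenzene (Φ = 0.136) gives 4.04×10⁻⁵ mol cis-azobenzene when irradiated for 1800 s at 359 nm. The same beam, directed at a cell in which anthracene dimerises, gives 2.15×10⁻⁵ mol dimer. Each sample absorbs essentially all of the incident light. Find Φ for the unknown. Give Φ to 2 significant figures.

Φ = 0.072

Photons absorbed by the actinometer: 4.04×10⁻⁵ / 0.136 = 2.971×10⁻⁴ mol.
Φ(unknown) = 2.15×10⁻⁵ / 2.971×10⁻⁴ = 0.072.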